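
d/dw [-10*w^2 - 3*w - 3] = -20*w - 3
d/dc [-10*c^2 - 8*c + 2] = -20*c - 8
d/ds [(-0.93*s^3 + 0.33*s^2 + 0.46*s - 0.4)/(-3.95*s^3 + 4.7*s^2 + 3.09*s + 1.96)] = (-1.77635683940025e-15*s^5 - 3.0675*s^4 - 2.1134*s^3 - 11.3507*s^2 + 5.0536*s + 2.1376)/(15.6025*s^6 - 37.13*s^5 - 2.321*s^4 + 13.562*s^3 + 27.9721*s^2 + 12.1128*s + 3.8416)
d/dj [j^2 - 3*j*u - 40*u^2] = 2*j - 3*u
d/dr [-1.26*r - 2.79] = -1.26000000000000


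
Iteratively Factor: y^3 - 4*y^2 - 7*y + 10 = (y + 2)*(y^2 - 6*y + 5) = (y - 1)*(y + 2)*(y - 5)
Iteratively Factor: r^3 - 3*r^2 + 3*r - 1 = (r - 1)*(r^2 - 2*r + 1) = (r - 1)^2*(r - 1)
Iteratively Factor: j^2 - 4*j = (j - 4)*(j)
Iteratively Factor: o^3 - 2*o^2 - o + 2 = (o - 1)*(o^2 - o - 2) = (o - 2)*(o - 1)*(o + 1)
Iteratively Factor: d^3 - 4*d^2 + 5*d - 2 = (d - 2)*(d^2 - 2*d + 1) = (d - 2)*(d - 1)*(d - 1)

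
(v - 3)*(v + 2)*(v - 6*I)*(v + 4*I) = v^4 - v^3 - 2*I*v^3 + 18*v^2 + 2*I*v^2 - 24*v + 12*I*v - 144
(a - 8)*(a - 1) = a^2 - 9*a + 8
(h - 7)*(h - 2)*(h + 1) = h^3 - 8*h^2 + 5*h + 14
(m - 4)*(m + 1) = m^2 - 3*m - 4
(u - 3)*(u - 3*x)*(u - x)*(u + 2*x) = u^4 - 2*u^3*x - 3*u^3 - 5*u^2*x^2 + 6*u^2*x + 6*u*x^3 + 15*u*x^2 - 18*x^3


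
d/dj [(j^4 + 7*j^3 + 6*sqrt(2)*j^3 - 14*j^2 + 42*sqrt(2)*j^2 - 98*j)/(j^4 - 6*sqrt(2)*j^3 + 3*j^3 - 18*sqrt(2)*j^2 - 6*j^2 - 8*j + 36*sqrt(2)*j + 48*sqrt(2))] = 2*(-6*sqrt(2)*j^6 - 2*j^6 - 60*sqrt(2)*j^5 + 8*j^5 - 132*sqrt(2)*j^4 + 279*j^4 - 288*sqrt(2)*j^3 + 670*j^3 - 798*sqrt(2)*j^2 + 2138*j^2 - 672*sqrt(2)*j + 4032*j - 2352*sqrt(2))/(j^8 - 12*sqrt(2)*j^7 + 6*j^7 - 72*sqrt(2)*j^6 + 69*j^6 + 36*sqrt(2)*j^5 + 380*j^5 - 228*j^4 + 624*sqrt(2)*j^4 - 3648*j^3 + 144*sqrt(2)*j^3 - 1152*sqrt(2)*j^2 - 800*j^2 - 768*sqrt(2)*j + 6912*j + 4608)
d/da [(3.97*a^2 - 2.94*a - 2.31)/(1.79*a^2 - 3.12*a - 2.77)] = (-7.1238*a^2 - 13.724*a + 0.9366)/(3.2041*a^4 - 11.1696*a^3 - 0.1822*a^2 + 17.2848*a + 7.6729)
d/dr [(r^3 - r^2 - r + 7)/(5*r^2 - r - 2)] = (5*r^4 - 2*r^3 - 66*r + 9)/(25*r^4 - 10*r^3 - 19*r^2 + 4*r + 4)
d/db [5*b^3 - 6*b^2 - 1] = 3*b*(5*b - 4)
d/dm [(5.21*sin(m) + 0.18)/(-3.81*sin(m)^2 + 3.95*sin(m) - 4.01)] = (19.8501*sin(m)^2 + 1.3716*sin(m) - 21.6031)*cos(m)/(14.5161*sin(m)^4 - 30.099*sin(m)^3 + 46.1587*sin(m)^2 - 31.679*sin(m) + 16.0801)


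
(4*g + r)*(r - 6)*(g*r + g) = 4*g^2*r^2 - 20*g^2*r - 24*g^2 + g*r^3 - 5*g*r^2 - 6*g*r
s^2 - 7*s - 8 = (s - 8)*(s + 1)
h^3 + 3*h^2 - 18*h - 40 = (h - 4)*(h + 2)*(h + 5)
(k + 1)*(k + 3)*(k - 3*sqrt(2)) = k^3 - 3*sqrt(2)*k^2 + 4*k^2 - 12*sqrt(2)*k + 3*k - 9*sqrt(2)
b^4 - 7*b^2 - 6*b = b*(b - 3)*(b + 1)*(b + 2)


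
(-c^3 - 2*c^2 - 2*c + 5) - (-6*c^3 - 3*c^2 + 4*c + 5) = 5*c^3 + c^2 - 6*c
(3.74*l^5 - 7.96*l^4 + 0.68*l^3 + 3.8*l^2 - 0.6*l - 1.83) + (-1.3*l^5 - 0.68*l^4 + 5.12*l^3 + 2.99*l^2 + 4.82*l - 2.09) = 2.44*l^5 - 8.64*l^4 + 5.8*l^3 + 6.79*l^2 + 4.22*l - 3.92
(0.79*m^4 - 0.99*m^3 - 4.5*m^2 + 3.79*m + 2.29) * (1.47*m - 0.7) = 1.1613*m^5 - 2.0083*m^4 - 5.922*m^3 + 8.7213*m^2 + 0.7133*m - 1.603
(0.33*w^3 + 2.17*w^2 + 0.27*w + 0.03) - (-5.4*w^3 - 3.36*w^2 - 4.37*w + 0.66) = 5.73*w^3 + 5.53*w^2 + 4.64*w - 0.63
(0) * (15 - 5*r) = 0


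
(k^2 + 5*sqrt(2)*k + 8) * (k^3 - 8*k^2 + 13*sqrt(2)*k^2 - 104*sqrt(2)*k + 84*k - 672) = k^5 - 8*k^4 + 18*sqrt(2)*k^4 - 144*sqrt(2)*k^3 + 222*k^3 - 1776*k^2 + 524*sqrt(2)*k^2 - 4192*sqrt(2)*k + 672*k - 5376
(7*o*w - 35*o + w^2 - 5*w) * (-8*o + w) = -56*o^2*w + 280*o^2 - o*w^2 + 5*o*w + w^3 - 5*w^2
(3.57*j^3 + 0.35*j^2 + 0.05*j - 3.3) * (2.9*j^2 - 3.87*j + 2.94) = 10.353*j^5 - 12.8009*j^4 + 9.2863*j^3 - 8.7345*j^2 + 12.918*j - 9.702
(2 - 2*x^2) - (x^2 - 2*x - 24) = -3*x^2 + 2*x + 26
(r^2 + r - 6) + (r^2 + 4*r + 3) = 2*r^2 + 5*r - 3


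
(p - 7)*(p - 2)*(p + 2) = p^3 - 7*p^2 - 4*p + 28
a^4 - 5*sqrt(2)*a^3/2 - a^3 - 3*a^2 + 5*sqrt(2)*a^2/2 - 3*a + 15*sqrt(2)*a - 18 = (a - 3)*(a + 2)*(a - 3*sqrt(2)/2)*(a - sqrt(2))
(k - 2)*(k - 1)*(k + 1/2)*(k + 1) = k^4 - 3*k^3/2 - 2*k^2 + 3*k/2 + 1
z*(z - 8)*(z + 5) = z^3 - 3*z^2 - 40*z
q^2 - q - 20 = (q - 5)*(q + 4)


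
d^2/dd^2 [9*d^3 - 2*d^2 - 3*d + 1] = 54*d - 4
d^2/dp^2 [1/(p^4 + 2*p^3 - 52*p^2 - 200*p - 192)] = 4*((-3*p^2 - 3*p + 26)*(-p^4 - 2*p^3 + 52*p^2 + 200*p + 192) - 2*(2*p^3 + 3*p^2 - 52*p - 100)^2)/(-p^4 - 2*p^3 + 52*p^2 + 200*p + 192)^3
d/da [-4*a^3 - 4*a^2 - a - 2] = -12*a^2 - 8*a - 1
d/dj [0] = 0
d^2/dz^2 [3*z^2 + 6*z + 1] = 6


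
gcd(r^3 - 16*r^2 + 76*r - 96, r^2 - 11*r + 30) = r - 6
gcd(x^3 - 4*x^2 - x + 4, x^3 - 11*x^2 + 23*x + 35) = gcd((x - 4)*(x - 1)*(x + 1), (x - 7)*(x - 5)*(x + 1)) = x + 1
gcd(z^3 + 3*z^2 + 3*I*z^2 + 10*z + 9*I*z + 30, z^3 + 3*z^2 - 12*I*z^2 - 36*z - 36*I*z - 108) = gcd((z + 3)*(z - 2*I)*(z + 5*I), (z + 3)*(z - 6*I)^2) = z + 3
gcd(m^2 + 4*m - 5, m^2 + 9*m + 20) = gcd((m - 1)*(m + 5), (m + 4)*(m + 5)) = m + 5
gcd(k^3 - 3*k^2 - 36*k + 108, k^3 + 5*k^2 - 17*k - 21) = k - 3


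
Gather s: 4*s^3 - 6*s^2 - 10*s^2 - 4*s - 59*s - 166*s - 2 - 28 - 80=4*s^3 - 16*s^2 - 229*s - 110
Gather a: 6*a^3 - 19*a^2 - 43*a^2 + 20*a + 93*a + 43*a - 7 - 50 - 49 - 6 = 6*a^3 - 62*a^2 + 156*a - 112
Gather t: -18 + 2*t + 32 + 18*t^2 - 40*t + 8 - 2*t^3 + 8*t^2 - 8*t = -2*t^3 + 26*t^2 - 46*t + 22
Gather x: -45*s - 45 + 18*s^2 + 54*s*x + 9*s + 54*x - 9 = 18*s^2 - 36*s + x*(54*s + 54) - 54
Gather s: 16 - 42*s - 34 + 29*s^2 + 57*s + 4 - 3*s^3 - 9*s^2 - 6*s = -3*s^3 + 20*s^2 + 9*s - 14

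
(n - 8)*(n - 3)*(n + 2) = n^3 - 9*n^2 + 2*n + 48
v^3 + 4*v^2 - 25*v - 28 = (v - 4)*(v + 1)*(v + 7)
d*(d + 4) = d^2 + 4*d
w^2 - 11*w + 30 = (w - 6)*(w - 5)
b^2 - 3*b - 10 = (b - 5)*(b + 2)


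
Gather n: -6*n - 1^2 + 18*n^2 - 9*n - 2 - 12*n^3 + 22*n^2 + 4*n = -12*n^3 + 40*n^2 - 11*n - 3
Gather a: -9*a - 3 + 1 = -9*a - 2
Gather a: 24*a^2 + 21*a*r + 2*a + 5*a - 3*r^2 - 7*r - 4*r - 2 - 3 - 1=24*a^2 + a*(21*r + 7) - 3*r^2 - 11*r - 6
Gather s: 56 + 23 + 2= 81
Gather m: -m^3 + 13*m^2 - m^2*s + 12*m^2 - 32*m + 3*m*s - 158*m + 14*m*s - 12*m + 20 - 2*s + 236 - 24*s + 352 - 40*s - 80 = -m^3 + m^2*(25 - s) + m*(17*s - 202) - 66*s + 528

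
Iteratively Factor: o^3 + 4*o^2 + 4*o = (o)*(o^2 + 4*o + 4) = o*(o + 2)*(o + 2)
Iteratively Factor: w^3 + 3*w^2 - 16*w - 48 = (w + 3)*(w^2 - 16) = (w + 3)*(w + 4)*(w - 4)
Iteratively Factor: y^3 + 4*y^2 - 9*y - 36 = (y - 3)*(y^2 + 7*y + 12) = (y - 3)*(y + 3)*(y + 4)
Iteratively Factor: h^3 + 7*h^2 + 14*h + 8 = (h + 2)*(h^2 + 5*h + 4) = (h + 2)*(h + 4)*(h + 1)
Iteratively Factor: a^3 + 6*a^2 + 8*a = (a + 4)*(a^2 + 2*a) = a*(a + 4)*(a + 2)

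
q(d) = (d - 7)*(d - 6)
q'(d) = 2*d - 13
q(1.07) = 29.23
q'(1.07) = -10.86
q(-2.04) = 72.68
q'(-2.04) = -17.08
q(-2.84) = 86.99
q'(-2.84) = -18.68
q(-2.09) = 73.54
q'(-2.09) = -17.18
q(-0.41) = 47.50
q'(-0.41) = -13.82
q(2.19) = 18.33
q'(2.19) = -8.62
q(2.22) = 18.07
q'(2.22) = -8.56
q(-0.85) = 53.77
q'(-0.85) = -14.70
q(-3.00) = 90.00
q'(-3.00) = -19.00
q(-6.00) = 156.00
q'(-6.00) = -25.00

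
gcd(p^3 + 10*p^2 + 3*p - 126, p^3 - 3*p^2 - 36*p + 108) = p^2 + 3*p - 18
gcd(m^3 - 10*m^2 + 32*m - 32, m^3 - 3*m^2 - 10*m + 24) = m^2 - 6*m + 8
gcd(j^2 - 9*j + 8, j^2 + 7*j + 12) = 1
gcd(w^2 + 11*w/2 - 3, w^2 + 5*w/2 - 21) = w + 6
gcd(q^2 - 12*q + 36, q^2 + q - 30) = 1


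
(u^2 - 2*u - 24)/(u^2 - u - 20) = (u - 6)/(u - 5)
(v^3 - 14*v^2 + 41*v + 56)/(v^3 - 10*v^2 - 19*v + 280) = (v + 1)/(v + 5)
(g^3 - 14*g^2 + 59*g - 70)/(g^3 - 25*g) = (g^2 - 9*g + 14)/(g*(g + 5))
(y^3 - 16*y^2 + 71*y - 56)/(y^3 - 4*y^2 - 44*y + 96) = (y^2 - 8*y + 7)/(y^2 + 4*y - 12)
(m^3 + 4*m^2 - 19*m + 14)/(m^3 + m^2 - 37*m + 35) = (m - 2)/(m - 5)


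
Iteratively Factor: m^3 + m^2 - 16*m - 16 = (m + 1)*(m^2 - 16) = (m - 4)*(m + 1)*(m + 4)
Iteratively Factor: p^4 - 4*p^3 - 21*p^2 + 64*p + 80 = (p - 5)*(p^3 + p^2 - 16*p - 16) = (p - 5)*(p + 4)*(p^2 - 3*p - 4) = (p - 5)*(p - 4)*(p + 4)*(p + 1)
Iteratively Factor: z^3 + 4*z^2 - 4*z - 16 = (z + 4)*(z^2 - 4) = (z + 2)*(z + 4)*(z - 2)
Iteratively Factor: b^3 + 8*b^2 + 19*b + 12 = (b + 1)*(b^2 + 7*b + 12) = (b + 1)*(b + 4)*(b + 3)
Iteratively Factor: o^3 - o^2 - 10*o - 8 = (o + 2)*(o^2 - 3*o - 4) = (o - 4)*(o + 2)*(o + 1)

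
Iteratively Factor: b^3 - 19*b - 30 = (b + 2)*(b^2 - 2*b - 15) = (b - 5)*(b + 2)*(b + 3)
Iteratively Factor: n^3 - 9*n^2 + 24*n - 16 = (n - 1)*(n^2 - 8*n + 16) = (n - 4)*(n - 1)*(n - 4)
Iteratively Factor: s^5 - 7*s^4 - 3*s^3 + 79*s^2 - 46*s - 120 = (s + 3)*(s^4 - 10*s^3 + 27*s^2 - 2*s - 40) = (s - 4)*(s + 3)*(s^3 - 6*s^2 + 3*s + 10) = (s - 4)*(s - 2)*(s + 3)*(s^2 - 4*s - 5) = (s - 4)*(s - 2)*(s + 1)*(s + 3)*(s - 5)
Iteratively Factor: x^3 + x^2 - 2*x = (x)*(x^2 + x - 2) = x*(x + 2)*(x - 1)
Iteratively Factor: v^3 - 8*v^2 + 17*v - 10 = (v - 2)*(v^2 - 6*v + 5) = (v - 5)*(v - 2)*(v - 1)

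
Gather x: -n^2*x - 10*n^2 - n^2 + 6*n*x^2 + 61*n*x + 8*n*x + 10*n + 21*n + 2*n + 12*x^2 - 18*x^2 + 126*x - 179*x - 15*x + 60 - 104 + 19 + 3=-11*n^2 + 33*n + x^2*(6*n - 6) + x*(-n^2 + 69*n - 68) - 22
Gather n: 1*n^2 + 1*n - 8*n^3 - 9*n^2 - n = -8*n^3 - 8*n^2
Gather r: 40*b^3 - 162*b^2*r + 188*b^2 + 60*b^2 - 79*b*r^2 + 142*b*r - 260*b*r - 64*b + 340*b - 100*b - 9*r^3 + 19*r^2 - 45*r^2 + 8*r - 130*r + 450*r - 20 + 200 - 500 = 40*b^3 + 248*b^2 + 176*b - 9*r^3 + r^2*(-79*b - 26) + r*(-162*b^2 - 118*b + 328) - 320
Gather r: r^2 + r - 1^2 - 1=r^2 + r - 2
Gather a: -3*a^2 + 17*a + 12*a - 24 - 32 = -3*a^2 + 29*a - 56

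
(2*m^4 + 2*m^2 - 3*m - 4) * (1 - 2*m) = -4*m^5 + 2*m^4 - 4*m^3 + 8*m^2 + 5*m - 4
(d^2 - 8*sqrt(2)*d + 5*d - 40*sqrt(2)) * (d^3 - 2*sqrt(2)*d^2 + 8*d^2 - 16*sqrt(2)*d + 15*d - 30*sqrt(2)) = d^5 - 10*sqrt(2)*d^4 + 13*d^4 - 130*sqrt(2)*d^3 + 87*d^3 - 550*sqrt(2)*d^2 + 491*d^2 - 750*sqrt(2)*d + 1760*d + 2400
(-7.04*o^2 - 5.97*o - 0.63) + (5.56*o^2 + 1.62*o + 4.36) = -1.48*o^2 - 4.35*o + 3.73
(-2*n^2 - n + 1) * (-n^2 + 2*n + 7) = 2*n^4 - 3*n^3 - 17*n^2 - 5*n + 7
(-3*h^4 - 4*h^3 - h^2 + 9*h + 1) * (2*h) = -6*h^5 - 8*h^4 - 2*h^3 + 18*h^2 + 2*h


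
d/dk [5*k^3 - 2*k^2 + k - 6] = 15*k^2 - 4*k + 1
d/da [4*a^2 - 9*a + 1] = 8*a - 9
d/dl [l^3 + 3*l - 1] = 3*l^2 + 3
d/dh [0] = 0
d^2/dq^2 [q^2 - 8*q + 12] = 2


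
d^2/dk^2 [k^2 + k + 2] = 2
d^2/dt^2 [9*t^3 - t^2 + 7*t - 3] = 54*t - 2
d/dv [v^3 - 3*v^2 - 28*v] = 3*v^2 - 6*v - 28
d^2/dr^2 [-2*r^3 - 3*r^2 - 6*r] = -12*r - 6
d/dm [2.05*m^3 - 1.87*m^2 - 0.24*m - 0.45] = 6.15*m^2 - 3.74*m - 0.24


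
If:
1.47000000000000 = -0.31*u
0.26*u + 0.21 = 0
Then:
No Solution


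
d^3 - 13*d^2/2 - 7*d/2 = d*(d - 7)*(d + 1/2)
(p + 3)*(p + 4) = p^2 + 7*p + 12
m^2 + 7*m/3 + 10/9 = (m + 2/3)*(m + 5/3)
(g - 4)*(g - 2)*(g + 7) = g^3 + g^2 - 34*g + 56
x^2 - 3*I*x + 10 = (x - 5*I)*(x + 2*I)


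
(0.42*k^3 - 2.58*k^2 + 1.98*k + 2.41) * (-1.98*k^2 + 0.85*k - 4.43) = -0.8316*k^5 + 5.4654*k^4 - 7.974*k^3 + 8.3406*k^2 - 6.7229*k - 10.6763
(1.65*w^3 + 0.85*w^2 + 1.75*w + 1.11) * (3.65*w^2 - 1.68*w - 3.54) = 6.0225*w^5 + 0.3305*w^4 - 0.881499999999999*w^3 - 1.8975*w^2 - 8.0598*w - 3.9294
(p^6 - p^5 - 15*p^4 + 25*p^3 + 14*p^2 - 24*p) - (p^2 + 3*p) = p^6 - p^5 - 15*p^4 + 25*p^3 + 13*p^2 - 27*p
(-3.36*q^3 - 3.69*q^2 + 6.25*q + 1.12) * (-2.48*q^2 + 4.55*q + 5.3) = 8.3328*q^5 - 6.1368*q^4 - 50.0975*q^3 + 6.1029*q^2 + 38.221*q + 5.936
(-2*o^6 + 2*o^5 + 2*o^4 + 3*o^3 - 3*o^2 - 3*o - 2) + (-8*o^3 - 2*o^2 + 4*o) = -2*o^6 + 2*o^5 + 2*o^4 - 5*o^3 - 5*o^2 + o - 2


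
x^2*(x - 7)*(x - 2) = x^4 - 9*x^3 + 14*x^2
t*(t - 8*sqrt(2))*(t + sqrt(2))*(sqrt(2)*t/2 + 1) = sqrt(2)*t^4/2 - 6*t^3 - 15*sqrt(2)*t^2 - 16*t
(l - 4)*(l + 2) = l^2 - 2*l - 8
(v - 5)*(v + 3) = v^2 - 2*v - 15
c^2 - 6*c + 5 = (c - 5)*(c - 1)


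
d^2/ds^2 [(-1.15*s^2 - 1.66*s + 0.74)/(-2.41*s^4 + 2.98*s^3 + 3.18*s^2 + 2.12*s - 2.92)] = (40.07589*s^8 + 66.142932*s^7 - 238.656828*s^6 + 242.060256*s^5 - 69.32172*s^4 - 193.523568*s^3 + 226.947648*s^2 + 23.916768*s + 19.768448)/(13.997521*s^12 - 51.924414*s^11 + 8.79601799999999*s^10 + 73.625636*s^9 + 130.625088*s^8 - 175.2258*s^7 - 176.6802*s^6 - 27.981456*s^5 + 218.038272*s^4 + 32.358688*s^3 - 41.970912*s^2 - 54.227904*s + 24.897088)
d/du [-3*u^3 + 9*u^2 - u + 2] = -9*u^2 + 18*u - 1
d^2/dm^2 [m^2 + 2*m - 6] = 2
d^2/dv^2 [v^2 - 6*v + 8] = 2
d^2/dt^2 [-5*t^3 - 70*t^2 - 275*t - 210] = -30*t - 140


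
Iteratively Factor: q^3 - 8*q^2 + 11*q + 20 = (q - 4)*(q^2 - 4*q - 5) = (q - 5)*(q - 4)*(q + 1)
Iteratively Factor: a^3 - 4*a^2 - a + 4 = (a - 1)*(a^2 - 3*a - 4) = (a - 4)*(a - 1)*(a + 1)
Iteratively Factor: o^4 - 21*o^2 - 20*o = (o - 5)*(o^3 + 5*o^2 + 4*o) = (o - 5)*(o + 4)*(o^2 + o) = (o - 5)*(o + 1)*(o + 4)*(o)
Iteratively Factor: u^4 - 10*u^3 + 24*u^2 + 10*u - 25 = (u - 1)*(u^3 - 9*u^2 + 15*u + 25) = (u - 1)*(u + 1)*(u^2 - 10*u + 25) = (u - 5)*(u - 1)*(u + 1)*(u - 5)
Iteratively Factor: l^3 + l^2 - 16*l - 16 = (l + 1)*(l^2 - 16) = (l + 1)*(l + 4)*(l - 4)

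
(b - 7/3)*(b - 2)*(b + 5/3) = b^3 - 8*b^2/3 - 23*b/9 + 70/9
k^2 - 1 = (k - 1)*(k + 1)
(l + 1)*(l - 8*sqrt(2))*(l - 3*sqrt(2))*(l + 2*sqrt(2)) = l^4 - 9*sqrt(2)*l^3 + l^3 - 9*sqrt(2)*l^2 + 4*l^2 + 4*l + 96*sqrt(2)*l + 96*sqrt(2)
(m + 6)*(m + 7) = m^2 + 13*m + 42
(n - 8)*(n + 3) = n^2 - 5*n - 24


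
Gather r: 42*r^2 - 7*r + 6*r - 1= 42*r^2 - r - 1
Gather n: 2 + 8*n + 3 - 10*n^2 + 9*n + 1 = -10*n^2 + 17*n + 6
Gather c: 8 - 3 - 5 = 0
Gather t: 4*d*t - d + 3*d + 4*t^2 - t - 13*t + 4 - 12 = 2*d + 4*t^2 + t*(4*d - 14) - 8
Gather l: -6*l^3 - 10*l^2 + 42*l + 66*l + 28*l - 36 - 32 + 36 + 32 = -6*l^3 - 10*l^2 + 136*l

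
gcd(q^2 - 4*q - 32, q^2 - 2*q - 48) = q - 8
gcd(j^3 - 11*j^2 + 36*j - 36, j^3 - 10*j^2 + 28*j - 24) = j^2 - 8*j + 12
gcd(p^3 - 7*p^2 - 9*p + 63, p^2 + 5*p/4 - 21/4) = p + 3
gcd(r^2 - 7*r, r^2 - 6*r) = r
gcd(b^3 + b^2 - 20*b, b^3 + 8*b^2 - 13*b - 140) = b^2 + b - 20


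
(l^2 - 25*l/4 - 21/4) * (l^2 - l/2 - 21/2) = l^4 - 27*l^3/4 - 101*l^2/8 + 273*l/4 + 441/8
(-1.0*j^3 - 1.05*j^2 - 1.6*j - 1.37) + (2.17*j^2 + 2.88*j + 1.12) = -1.0*j^3 + 1.12*j^2 + 1.28*j - 0.25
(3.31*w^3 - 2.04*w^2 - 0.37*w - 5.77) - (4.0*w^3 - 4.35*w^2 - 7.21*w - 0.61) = -0.69*w^3 + 2.31*w^2 + 6.84*w - 5.16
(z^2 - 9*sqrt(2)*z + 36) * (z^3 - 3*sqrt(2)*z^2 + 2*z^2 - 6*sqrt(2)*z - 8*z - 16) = z^5 - 12*sqrt(2)*z^4 + 2*z^4 - 24*sqrt(2)*z^3 + 82*z^3 - 36*sqrt(2)*z^2 + 164*z^2 - 288*z - 72*sqrt(2)*z - 576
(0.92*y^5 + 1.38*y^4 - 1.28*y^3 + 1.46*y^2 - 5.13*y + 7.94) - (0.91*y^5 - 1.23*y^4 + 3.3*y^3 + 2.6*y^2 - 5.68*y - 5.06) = 0.01*y^5 + 2.61*y^4 - 4.58*y^3 - 1.14*y^2 + 0.55*y + 13.0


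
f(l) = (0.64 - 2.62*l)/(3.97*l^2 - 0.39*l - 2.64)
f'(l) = (0.39 - 7.94*l)*(0.64 - 2.62*l)/(3.97*l^2 - 0.39*l - 2.64)^2 - 2.62/(3.97*l^2 - 0.39*l - 2.64) = (10.4014*l^2 - 5.0816*l + 7.1664)/(15.7609*l^4 - 3.0966*l^3 - 20.8095*l^2 + 2.0592*l + 6.9696)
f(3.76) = -0.18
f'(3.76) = 0.05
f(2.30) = -0.31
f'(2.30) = 0.17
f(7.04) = -0.09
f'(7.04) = 0.01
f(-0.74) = -14.53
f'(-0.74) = 528.02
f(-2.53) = 0.31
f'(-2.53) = 0.15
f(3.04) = -0.22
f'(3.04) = 0.08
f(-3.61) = 0.20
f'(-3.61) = 0.06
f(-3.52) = 0.21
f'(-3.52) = 0.07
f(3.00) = -0.23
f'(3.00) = 0.08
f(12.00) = -0.05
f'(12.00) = 0.00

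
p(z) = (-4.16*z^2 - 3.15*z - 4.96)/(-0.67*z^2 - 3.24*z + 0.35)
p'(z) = (-8.32*z - 3.15)/(-0.67*z^2 - 3.24*z + 0.35) + (1.34*z + 3.24)*(-4.16*z^2 - 3.15*z - 4.96)/(-0.67*z^2 - 3.24*z + 0.35)^2 = (11.3679*z^2 - 9.5584*z - 17.1729)/(0.4489*z^4 + 4.3416*z^3 + 10.0286*z^2 - 2.268*z + 0.1225)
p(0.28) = 10.12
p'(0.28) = -50.99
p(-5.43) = 61.00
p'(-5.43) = 112.70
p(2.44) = 3.24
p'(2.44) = 0.20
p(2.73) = 3.30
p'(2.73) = 0.23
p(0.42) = 6.22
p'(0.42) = -15.05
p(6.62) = 4.12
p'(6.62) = 0.16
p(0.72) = 4.03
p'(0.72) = -3.35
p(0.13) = 65.92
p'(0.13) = -2675.95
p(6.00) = 4.02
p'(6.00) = 0.18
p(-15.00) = 8.78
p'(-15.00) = 0.26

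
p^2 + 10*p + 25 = (p + 5)^2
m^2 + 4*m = m*(m + 4)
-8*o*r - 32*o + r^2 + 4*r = (-8*o + r)*(r + 4)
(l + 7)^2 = l^2 + 14*l + 49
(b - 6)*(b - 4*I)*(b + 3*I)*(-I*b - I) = -I*b^4 - b^3 + 5*I*b^3 + 5*b^2 - 6*I*b^2 + 6*b + 60*I*b + 72*I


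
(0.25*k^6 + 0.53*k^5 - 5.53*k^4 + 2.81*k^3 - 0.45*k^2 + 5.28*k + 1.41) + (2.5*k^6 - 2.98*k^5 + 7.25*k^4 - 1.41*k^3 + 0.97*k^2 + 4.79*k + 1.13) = 2.75*k^6 - 2.45*k^5 + 1.72*k^4 + 1.4*k^3 + 0.52*k^2 + 10.07*k + 2.54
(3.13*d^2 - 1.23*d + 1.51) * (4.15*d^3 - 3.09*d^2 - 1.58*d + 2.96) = 12.9895*d^5 - 14.7762*d^4 + 5.1218*d^3 + 6.5423*d^2 - 6.0266*d + 4.4696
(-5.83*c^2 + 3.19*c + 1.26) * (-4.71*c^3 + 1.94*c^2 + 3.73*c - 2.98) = 27.4593*c^5 - 26.3351*c^4 - 21.4919*c^3 + 31.7165*c^2 - 4.8064*c - 3.7548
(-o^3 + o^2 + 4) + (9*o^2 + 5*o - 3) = -o^3 + 10*o^2 + 5*o + 1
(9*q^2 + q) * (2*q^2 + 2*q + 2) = 18*q^4 + 20*q^3 + 20*q^2 + 2*q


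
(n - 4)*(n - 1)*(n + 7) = n^3 + 2*n^2 - 31*n + 28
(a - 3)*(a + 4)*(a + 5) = a^3 + 6*a^2 - 7*a - 60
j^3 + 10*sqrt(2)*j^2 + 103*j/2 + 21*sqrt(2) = (j + sqrt(2)/2)*(j + 7*sqrt(2)/2)*(j + 6*sqrt(2))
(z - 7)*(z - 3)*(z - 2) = z^3 - 12*z^2 + 41*z - 42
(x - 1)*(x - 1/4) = x^2 - 5*x/4 + 1/4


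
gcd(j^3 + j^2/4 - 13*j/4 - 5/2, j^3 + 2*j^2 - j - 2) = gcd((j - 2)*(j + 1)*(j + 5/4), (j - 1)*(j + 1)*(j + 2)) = j + 1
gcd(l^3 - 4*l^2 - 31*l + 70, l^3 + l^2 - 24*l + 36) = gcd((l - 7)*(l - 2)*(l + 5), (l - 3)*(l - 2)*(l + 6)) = l - 2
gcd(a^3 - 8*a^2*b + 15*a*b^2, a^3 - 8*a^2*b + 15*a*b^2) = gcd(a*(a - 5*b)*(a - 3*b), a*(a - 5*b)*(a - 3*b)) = a^3 - 8*a^2*b + 15*a*b^2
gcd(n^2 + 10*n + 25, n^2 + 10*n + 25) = n^2 + 10*n + 25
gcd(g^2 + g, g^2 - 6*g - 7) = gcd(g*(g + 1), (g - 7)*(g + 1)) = g + 1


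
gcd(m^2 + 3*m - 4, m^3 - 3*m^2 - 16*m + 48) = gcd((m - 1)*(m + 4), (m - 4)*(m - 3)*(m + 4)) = m + 4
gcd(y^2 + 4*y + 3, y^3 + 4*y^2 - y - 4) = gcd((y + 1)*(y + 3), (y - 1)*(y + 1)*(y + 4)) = y + 1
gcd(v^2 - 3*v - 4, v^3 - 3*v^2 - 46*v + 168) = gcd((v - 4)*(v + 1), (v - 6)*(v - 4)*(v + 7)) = v - 4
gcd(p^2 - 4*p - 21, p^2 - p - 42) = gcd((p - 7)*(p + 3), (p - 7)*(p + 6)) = p - 7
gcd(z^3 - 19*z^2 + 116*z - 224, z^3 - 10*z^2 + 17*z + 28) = z^2 - 11*z + 28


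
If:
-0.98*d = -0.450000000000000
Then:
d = 0.46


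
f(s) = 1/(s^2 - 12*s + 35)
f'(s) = (12 - 2*s)/(s^2 - 12*s + 35)^2 = 2*(6 - s)/(s^2 - 12*s + 35)^2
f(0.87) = 0.04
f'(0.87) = 0.02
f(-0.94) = 0.02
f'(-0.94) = 0.01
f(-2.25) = 0.01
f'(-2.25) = 0.00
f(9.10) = 0.12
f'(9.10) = -0.08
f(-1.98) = 0.02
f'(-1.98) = 0.00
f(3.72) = 0.24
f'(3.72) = 0.26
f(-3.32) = 0.01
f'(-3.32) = 0.00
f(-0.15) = 0.03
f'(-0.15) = 0.01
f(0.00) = 0.03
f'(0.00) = 0.01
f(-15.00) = 0.00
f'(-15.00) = 0.00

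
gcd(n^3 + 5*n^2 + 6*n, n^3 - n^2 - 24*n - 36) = n^2 + 5*n + 6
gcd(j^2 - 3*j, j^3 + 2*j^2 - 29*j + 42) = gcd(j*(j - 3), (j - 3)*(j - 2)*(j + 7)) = j - 3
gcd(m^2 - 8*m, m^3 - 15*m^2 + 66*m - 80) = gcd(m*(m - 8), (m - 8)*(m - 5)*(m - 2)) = m - 8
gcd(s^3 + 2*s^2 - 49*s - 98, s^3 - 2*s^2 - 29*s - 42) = s^2 - 5*s - 14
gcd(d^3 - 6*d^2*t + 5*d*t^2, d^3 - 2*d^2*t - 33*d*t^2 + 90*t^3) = -d + 5*t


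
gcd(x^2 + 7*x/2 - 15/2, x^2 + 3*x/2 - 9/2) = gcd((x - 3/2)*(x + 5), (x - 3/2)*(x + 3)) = x - 3/2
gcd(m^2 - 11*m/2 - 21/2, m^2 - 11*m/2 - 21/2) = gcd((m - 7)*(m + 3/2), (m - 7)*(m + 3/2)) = m^2 - 11*m/2 - 21/2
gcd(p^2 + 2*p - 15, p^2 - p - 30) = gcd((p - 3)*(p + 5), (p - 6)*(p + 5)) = p + 5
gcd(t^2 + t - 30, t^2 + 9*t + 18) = t + 6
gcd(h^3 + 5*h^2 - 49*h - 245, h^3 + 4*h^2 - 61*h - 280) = h^2 + 12*h + 35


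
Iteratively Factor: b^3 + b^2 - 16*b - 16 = (b + 4)*(b^2 - 3*b - 4) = (b + 1)*(b + 4)*(b - 4)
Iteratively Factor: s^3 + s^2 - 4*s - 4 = (s - 2)*(s^2 + 3*s + 2) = (s - 2)*(s + 1)*(s + 2)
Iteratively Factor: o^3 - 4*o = (o)*(o^2 - 4) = o*(o + 2)*(o - 2)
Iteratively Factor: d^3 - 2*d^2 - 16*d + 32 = (d + 4)*(d^2 - 6*d + 8) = (d - 4)*(d + 4)*(d - 2)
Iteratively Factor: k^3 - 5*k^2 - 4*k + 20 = (k + 2)*(k^2 - 7*k + 10) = (k - 5)*(k + 2)*(k - 2)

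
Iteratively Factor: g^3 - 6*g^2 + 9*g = (g - 3)*(g^2 - 3*g) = g*(g - 3)*(g - 3)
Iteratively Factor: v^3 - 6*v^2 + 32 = (v - 4)*(v^2 - 2*v - 8) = (v - 4)*(v + 2)*(v - 4)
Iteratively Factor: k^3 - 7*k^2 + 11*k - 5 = (k - 1)*(k^2 - 6*k + 5) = (k - 5)*(k - 1)*(k - 1)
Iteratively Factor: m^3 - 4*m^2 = (m)*(m^2 - 4*m) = m*(m - 4)*(m)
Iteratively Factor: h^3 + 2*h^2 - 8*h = (h + 4)*(h^2 - 2*h) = (h - 2)*(h + 4)*(h)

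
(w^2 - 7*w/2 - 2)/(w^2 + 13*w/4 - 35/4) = 2*(2*w^2 - 7*w - 4)/(4*w^2 + 13*w - 35)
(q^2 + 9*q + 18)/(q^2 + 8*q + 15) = (q + 6)/(q + 5)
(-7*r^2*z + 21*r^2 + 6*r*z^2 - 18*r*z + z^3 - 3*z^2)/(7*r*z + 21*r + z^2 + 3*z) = (-r*z + 3*r + z^2 - 3*z)/(z + 3)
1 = 1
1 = 1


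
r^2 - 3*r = r*(r - 3)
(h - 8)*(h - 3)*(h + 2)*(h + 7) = h^4 - 2*h^3 - 61*h^2 + 62*h + 336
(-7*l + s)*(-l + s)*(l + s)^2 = 7*l^4 + 6*l^3*s - 8*l^2*s^2 - 6*l*s^3 + s^4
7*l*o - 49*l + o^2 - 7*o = (7*l + o)*(o - 7)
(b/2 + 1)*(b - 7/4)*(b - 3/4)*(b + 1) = b^4/2 + b^3/4 - 67*b^2/32 - 17*b/32 + 21/16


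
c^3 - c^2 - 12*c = c*(c - 4)*(c + 3)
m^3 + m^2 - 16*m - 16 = (m - 4)*(m + 1)*(m + 4)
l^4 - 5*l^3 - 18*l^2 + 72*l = l*(l - 6)*(l - 3)*(l + 4)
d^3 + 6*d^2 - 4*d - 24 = (d - 2)*(d + 2)*(d + 6)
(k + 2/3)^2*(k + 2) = k^3 + 10*k^2/3 + 28*k/9 + 8/9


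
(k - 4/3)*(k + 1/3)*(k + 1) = k^3 - 13*k/9 - 4/9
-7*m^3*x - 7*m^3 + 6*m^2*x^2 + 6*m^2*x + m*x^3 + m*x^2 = (-m + x)*(7*m + x)*(m*x + m)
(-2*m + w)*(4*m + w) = -8*m^2 + 2*m*w + w^2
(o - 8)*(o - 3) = o^2 - 11*o + 24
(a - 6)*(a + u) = a^2 + a*u - 6*a - 6*u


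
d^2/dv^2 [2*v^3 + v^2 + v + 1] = 12*v + 2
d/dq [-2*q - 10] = -2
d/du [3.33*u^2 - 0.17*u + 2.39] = 6.66*u - 0.17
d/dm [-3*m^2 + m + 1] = 1 - 6*m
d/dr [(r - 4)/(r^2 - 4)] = (r^2 - 2*r*(r - 4) - 4)/(r^2 - 4)^2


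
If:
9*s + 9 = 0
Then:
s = -1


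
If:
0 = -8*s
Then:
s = 0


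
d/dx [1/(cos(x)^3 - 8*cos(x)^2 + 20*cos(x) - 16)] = (3*cos(x) - 10)*sin(x)/((cos(x) - 4)^2*(cos(x) - 2)^3)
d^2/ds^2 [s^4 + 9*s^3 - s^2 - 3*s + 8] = 12*s^2 + 54*s - 2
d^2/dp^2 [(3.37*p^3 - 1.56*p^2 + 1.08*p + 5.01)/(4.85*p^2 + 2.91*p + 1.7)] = (-1.13686837721616e-13*p^5 - 1.4210854715202e-14*p^4 + 96.346414*p^3 + 884.28789*p^2 + 429.26001*p - 17.466858)/(114.084125*p^6 + 205.351425*p^5 + 243.175605*p^4 + 168.599871*p^3 + 85.23681*p^2 + 25.2297*p + 4.913)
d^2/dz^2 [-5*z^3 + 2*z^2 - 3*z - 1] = 4 - 30*z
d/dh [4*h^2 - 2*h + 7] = 8*h - 2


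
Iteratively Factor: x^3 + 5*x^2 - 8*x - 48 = (x + 4)*(x^2 + x - 12) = (x + 4)^2*(x - 3)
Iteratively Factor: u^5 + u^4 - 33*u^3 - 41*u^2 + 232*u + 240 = (u + 4)*(u^4 - 3*u^3 - 21*u^2 + 43*u + 60) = (u - 3)*(u + 4)*(u^3 - 21*u - 20) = (u - 3)*(u + 1)*(u + 4)*(u^2 - u - 20) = (u - 3)*(u + 1)*(u + 4)^2*(u - 5)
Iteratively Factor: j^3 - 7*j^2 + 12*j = (j)*(j^2 - 7*j + 12) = j*(j - 4)*(j - 3)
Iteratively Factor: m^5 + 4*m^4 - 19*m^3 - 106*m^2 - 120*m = (m + 2)*(m^4 + 2*m^3 - 23*m^2 - 60*m) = m*(m + 2)*(m^3 + 2*m^2 - 23*m - 60) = m*(m + 2)*(m + 4)*(m^2 - 2*m - 15) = m*(m - 5)*(m + 2)*(m + 4)*(m + 3)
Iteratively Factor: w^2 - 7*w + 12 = (w - 4)*(w - 3)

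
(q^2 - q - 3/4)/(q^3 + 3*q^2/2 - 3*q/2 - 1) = (q - 3/2)/(q^2 + q - 2)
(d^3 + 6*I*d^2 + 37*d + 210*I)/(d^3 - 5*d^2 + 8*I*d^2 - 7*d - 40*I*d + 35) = (d^2 - I*d + 30)/(d^2 + d*(-5 + I) - 5*I)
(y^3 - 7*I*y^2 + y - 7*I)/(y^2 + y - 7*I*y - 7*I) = (y^2 + 1)/(y + 1)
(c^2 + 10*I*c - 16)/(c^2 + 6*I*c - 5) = (c^2 + 10*I*c - 16)/(c^2 + 6*I*c - 5)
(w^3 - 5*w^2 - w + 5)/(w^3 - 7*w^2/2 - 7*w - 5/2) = 2*(w - 1)/(2*w + 1)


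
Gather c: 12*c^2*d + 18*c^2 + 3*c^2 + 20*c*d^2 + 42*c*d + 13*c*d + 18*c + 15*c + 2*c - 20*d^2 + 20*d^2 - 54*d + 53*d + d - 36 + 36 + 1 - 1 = c^2*(12*d + 21) + c*(20*d^2 + 55*d + 35)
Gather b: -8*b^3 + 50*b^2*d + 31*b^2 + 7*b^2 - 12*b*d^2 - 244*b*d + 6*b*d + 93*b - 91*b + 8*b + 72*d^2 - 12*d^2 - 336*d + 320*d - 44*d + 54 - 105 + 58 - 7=-8*b^3 + b^2*(50*d + 38) + b*(-12*d^2 - 238*d + 10) + 60*d^2 - 60*d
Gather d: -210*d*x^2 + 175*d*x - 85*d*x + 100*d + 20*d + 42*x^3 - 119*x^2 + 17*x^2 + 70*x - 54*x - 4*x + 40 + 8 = d*(-210*x^2 + 90*x + 120) + 42*x^3 - 102*x^2 + 12*x + 48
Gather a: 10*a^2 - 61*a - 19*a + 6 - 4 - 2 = 10*a^2 - 80*a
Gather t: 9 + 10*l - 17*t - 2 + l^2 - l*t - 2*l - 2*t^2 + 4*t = l^2 + 8*l - 2*t^2 + t*(-l - 13) + 7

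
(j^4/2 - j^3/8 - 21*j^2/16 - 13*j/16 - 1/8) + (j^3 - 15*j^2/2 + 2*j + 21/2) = j^4/2 + 7*j^3/8 - 141*j^2/16 + 19*j/16 + 83/8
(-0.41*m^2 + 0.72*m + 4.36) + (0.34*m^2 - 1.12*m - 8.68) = -0.07*m^2 - 0.4*m - 4.32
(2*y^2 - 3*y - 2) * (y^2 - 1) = 2*y^4 - 3*y^3 - 4*y^2 + 3*y + 2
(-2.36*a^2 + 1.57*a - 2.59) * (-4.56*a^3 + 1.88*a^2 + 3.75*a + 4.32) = 10.7616*a^5 - 11.596*a^4 + 5.912*a^3 - 9.1769*a^2 - 2.9301*a - 11.1888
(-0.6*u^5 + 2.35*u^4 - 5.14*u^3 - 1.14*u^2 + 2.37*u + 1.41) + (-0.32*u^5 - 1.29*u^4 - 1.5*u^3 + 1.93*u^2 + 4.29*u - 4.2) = -0.92*u^5 + 1.06*u^4 - 6.64*u^3 + 0.79*u^2 + 6.66*u - 2.79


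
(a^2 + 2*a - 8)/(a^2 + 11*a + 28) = (a - 2)/(a + 7)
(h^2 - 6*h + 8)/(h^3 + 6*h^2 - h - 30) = (h - 4)/(h^2 + 8*h + 15)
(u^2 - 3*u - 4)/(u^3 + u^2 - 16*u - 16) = 1/(u + 4)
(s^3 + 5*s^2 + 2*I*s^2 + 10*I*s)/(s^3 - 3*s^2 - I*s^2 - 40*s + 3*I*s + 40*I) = s*(s + 2*I)/(s^2 - s*(8 + I) + 8*I)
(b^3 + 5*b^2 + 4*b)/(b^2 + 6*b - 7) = b*(b^2 + 5*b + 4)/(b^2 + 6*b - 7)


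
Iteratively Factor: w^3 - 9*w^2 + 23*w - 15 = (w - 3)*(w^2 - 6*w + 5) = (w - 5)*(w - 3)*(w - 1)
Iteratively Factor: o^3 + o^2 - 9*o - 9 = (o + 1)*(o^2 - 9) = (o - 3)*(o + 1)*(o + 3)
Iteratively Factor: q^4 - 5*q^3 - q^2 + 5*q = (q)*(q^3 - 5*q^2 - q + 5) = q*(q - 1)*(q^2 - 4*q - 5) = q*(q - 1)*(q + 1)*(q - 5)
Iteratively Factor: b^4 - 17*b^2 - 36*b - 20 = (b + 2)*(b^3 - 2*b^2 - 13*b - 10) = (b + 2)^2*(b^2 - 4*b - 5) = (b - 5)*(b + 2)^2*(b + 1)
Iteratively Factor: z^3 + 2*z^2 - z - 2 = (z + 2)*(z^2 - 1) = (z - 1)*(z + 2)*(z + 1)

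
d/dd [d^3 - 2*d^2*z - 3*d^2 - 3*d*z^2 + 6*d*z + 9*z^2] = 3*d^2 - 4*d*z - 6*d - 3*z^2 + 6*z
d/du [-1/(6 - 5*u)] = -5/(5*u - 6)^2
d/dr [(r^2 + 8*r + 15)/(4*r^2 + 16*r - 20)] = -1/(r^2 - 2*r + 1)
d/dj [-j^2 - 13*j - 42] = -2*j - 13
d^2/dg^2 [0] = 0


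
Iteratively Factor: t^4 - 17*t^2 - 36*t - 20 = (t + 1)*(t^3 - t^2 - 16*t - 20) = (t + 1)*(t + 2)*(t^2 - 3*t - 10) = (t - 5)*(t + 1)*(t + 2)*(t + 2)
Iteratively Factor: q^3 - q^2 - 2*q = (q)*(q^2 - q - 2) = q*(q + 1)*(q - 2)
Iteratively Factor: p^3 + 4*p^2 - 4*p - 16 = (p + 2)*(p^2 + 2*p - 8) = (p - 2)*(p + 2)*(p + 4)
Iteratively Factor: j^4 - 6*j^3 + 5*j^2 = (j)*(j^3 - 6*j^2 + 5*j) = j^2*(j^2 - 6*j + 5) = j^2*(j - 5)*(j - 1)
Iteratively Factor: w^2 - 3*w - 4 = (w - 4)*(w + 1)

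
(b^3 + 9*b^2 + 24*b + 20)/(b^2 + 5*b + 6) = (b^2 + 7*b + 10)/(b + 3)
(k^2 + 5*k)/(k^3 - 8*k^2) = (k + 5)/(k*(k - 8))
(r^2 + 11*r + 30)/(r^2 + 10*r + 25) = (r + 6)/(r + 5)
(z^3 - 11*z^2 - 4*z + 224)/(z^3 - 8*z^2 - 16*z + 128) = (z - 7)/(z - 4)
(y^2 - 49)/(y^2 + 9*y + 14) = (y - 7)/(y + 2)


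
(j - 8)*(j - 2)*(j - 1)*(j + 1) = j^4 - 10*j^3 + 15*j^2 + 10*j - 16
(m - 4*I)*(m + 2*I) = m^2 - 2*I*m + 8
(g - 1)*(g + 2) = g^2 + g - 2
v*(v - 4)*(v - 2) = v^3 - 6*v^2 + 8*v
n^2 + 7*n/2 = n*(n + 7/2)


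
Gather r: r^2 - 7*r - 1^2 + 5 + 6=r^2 - 7*r + 10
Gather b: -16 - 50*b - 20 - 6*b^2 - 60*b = -6*b^2 - 110*b - 36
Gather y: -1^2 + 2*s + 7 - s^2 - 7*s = -s^2 - 5*s + 6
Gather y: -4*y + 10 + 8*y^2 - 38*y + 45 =8*y^2 - 42*y + 55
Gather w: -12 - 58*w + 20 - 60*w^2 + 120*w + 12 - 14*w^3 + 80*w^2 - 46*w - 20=-14*w^3 + 20*w^2 + 16*w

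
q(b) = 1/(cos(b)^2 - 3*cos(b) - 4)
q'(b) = (2*sin(b)*cos(b) - 3*sin(b))/(cos(b)^2 - 3*cos(b) - 4)^2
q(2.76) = -2.82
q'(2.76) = -14.39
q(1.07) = -0.19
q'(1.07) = -0.07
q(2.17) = -0.50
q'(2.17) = -0.86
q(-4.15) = -0.47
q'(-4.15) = -0.77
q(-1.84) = -0.32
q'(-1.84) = 0.35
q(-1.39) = -0.22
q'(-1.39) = 0.13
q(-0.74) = -0.18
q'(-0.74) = 0.03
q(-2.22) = -0.55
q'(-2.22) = 1.01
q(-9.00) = -2.29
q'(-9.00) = 10.43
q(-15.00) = -0.87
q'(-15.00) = 2.25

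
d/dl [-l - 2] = -1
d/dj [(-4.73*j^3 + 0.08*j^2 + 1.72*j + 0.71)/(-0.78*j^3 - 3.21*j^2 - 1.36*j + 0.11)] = (15.2457*j^4 + 15.5488*j^3 + 5.5129*j^2 + 4.5758*j + 1.1548)/(0.6084*j^6 + 5.0076*j^5 + 12.4257*j^4 + 8.5596*j^3 + 1.1434*j^2 - 0.2992*j + 0.0121)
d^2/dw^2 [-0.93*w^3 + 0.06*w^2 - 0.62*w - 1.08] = 0.12 - 5.58*w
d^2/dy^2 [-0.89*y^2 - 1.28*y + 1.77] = -1.78000000000000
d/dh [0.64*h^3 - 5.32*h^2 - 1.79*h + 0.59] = 1.92*h^2 - 10.64*h - 1.79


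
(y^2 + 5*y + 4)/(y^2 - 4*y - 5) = (y + 4)/(y - 5)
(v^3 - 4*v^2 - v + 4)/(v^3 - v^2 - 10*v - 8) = (v - 1)/(v + 2)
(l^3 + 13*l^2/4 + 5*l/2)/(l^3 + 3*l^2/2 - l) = (4*l + 5)/(2*(2*l - 1))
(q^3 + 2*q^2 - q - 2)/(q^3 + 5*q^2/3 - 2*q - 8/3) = 3*(q - 1)/(3*q - 4)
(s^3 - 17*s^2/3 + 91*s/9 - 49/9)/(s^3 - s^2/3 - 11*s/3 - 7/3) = (3*s^2 - 10*s + 7)/(3*(s^2 + 2*s + 1))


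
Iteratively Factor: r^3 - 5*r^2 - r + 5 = (r - 1)*(r^2 - 4*r - 5) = (r - 1)*(r + 1)*(r - 5)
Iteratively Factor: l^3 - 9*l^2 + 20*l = (l)*(l^2 - 9*l + 20) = l*(l - 5)*(l - 4)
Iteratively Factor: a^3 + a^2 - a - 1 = (a + 1)*(a^2 - 1) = (a + 1)^2*(a - 1)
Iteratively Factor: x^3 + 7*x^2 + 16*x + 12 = (x + 2)*(x^2 + 5*x + 6) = (x + 2)*(x + 3)*(x + 2)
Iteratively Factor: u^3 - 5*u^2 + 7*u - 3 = (u - 1)*(u^2 - 4*u + 3) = (u - 3)*(u - 1)*(u - 1)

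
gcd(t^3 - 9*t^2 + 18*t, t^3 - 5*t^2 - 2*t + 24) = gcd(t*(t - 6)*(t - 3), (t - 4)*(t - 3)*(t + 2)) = t - 3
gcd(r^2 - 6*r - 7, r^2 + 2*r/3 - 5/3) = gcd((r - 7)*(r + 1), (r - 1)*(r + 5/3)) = 1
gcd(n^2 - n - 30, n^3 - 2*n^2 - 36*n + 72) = n - 6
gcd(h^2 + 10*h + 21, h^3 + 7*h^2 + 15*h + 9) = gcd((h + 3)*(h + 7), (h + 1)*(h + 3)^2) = h + 3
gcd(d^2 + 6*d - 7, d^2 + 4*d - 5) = d - 1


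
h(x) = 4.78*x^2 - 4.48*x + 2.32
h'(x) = 9.56*x - 4.48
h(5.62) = 128.12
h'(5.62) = 49.25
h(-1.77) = 25.22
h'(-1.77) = -21.40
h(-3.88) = 91.66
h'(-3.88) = -41.57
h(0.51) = 1.28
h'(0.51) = 0.40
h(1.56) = 6.96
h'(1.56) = 10.43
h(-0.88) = 9.96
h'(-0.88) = -12.89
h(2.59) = 22.78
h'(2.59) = 20.28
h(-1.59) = 21.53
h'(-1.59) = -19.68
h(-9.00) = 429.82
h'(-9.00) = -90.52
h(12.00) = 636.88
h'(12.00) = 110.24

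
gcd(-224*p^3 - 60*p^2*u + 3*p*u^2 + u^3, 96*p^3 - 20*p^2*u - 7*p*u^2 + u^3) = 32*p^2 + 4*p*u - u^2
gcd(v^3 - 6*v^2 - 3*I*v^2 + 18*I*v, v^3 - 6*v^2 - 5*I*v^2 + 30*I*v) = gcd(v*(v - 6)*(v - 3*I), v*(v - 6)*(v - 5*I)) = v^2 - 6*v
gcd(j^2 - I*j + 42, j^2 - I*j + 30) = 1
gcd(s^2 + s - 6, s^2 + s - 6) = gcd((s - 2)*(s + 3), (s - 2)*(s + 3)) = s^2 + s - 6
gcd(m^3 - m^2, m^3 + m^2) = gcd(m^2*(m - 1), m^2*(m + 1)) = m^2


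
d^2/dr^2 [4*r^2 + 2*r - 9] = 8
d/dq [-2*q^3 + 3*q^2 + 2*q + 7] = -6*q^2 + 6*q + 2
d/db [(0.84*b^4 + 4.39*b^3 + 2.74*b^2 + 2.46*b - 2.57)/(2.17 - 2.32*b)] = (-5.8464*b^4 - 13.0784*b^3 + 22.2221*b^2 + 11.8916*b - 0.624199999999999)/(5.3824*b^2 - 10.0688*b + 4.7089)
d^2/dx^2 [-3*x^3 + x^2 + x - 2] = 2 - 18*x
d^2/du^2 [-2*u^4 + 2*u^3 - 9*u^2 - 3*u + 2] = -24*u^2 + 12*u - 18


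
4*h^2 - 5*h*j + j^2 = (-4*h + j)*(-h + j)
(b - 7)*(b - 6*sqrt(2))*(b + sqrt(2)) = b^3 - 5*sqrt(2)*b^2 - 7*b^2 - 12*b + 35*sqrt(2)*b + 84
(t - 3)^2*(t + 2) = t^3 - 4*t^2 - 3*t + 18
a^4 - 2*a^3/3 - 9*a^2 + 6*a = a*(a - 3)*(a - 2/3)*(a + 3)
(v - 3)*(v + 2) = v^2 - v - 6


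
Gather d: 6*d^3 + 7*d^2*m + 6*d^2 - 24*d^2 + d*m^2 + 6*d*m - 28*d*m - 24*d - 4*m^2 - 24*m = 6*d^3 + d^2*(7*m - 18) + d*(m^2 - 22*m - 24) - 4*m^2 - 24*m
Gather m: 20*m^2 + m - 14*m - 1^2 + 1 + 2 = 20*m^2 - 13*m + 2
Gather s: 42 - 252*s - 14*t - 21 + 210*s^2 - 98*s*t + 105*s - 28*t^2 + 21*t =210*s^2 + s*(-98*t - 147) - 28*t^2 + 7*t + 21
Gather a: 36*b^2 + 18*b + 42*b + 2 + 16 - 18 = 36*b^2 + 60*b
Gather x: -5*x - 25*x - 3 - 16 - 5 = -30*x - 24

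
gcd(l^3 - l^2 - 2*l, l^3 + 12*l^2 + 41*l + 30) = l + 1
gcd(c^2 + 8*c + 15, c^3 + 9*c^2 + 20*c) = c + 5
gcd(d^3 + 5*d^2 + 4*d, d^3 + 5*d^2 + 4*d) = d^3 + 5*d^2 + 4*d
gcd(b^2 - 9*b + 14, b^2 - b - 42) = b - 7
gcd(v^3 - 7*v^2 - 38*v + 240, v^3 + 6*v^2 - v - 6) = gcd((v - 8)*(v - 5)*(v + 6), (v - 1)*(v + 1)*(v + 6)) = v + 6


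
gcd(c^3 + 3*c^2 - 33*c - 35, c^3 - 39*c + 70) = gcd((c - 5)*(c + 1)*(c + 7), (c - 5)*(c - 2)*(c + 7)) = c^2 + 2*c - 35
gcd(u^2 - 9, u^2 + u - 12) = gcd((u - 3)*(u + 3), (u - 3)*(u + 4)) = u - 3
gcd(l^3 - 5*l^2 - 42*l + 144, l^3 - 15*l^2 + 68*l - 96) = l^2 - 11*l + 24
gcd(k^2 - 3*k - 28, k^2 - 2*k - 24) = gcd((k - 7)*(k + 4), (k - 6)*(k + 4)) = k + 4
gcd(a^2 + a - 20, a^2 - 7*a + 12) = a - 4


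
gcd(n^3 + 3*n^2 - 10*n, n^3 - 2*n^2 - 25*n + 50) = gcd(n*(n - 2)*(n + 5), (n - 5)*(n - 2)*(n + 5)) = n^2 + 3*n - 10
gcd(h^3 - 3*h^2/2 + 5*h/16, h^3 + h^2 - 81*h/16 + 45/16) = h - 5/4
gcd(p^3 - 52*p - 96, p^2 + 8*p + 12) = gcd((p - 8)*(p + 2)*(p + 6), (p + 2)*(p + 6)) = p^2 + 8*p + 12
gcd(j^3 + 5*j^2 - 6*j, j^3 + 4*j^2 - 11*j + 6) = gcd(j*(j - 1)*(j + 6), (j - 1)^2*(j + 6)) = j^2 + 5*j - 6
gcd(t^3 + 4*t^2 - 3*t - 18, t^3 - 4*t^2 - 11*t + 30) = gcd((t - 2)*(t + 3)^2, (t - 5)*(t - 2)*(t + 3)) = t^2 + t - 6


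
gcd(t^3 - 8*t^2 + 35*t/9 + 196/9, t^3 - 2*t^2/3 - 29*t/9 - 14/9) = t - 7/3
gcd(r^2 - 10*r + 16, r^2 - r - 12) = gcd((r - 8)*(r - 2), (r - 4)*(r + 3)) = 1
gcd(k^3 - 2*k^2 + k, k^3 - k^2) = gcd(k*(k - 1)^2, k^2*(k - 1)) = k^2 - k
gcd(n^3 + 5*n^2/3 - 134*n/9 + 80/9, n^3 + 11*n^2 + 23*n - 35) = n + 5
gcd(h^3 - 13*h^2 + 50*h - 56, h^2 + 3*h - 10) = h - 2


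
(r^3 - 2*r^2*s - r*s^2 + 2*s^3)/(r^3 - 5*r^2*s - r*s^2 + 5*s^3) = (r - 2*s)/(r - 5*s)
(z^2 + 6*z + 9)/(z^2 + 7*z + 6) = (z^2 + 6*z + 9)/(z^2 + 7*z + 6)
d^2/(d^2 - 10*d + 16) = d^2/(d^2 - 10*d + 16)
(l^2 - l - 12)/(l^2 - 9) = (l - 4)/(l - 3)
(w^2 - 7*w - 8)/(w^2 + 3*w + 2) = (w - 8)/(w + 2)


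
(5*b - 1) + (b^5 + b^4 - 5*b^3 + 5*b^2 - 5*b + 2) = b^5 + b^4 - 5*b^3 + 5*b^2 + 1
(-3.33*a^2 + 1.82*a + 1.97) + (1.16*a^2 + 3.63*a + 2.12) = -2.17*a^2 + 5.45*a + 4.09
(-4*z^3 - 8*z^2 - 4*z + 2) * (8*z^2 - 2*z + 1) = -32*z^5 - 56*z^4 - 20*z^3 + 16*z^2 - 8*z + 2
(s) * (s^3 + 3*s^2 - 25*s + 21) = s^4 + 3*s^3 - 25*s^2 + 21*s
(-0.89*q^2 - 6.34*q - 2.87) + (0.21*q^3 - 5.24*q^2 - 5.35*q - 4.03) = 0.21*q^3 - 6.13*q^2 - 11.69*q - 6.9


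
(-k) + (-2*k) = -3*k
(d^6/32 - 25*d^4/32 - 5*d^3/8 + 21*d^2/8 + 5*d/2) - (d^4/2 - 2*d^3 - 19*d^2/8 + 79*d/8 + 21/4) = d^6/32 - 41*d^4/32 + 11*d^3/8 + 5*d^2 - 59*d/8 - 21/4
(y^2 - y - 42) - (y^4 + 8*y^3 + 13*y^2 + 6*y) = -y^4 - 8*y^3 - 12*y^2 - 7*y - 42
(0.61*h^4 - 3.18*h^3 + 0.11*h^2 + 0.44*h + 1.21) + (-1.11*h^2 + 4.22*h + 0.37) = 0.61*h^4 - 3.18*h^3 - 1.0*h^2 + 4.66*h + 1.58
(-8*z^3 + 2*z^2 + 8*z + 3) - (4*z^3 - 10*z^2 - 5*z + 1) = -12*z^3 + 12*z^2 + 13*z + 2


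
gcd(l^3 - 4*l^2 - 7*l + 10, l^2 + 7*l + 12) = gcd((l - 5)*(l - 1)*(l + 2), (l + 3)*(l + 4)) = 1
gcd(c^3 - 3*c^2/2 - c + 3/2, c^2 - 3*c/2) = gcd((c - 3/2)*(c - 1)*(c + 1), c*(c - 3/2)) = c - 3/2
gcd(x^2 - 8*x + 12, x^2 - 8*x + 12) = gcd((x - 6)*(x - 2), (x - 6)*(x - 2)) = x^2 - 8*x + 12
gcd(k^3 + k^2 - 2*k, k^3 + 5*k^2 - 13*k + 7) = k - 1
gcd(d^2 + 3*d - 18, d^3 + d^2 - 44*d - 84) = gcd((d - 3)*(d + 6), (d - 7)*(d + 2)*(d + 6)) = d + 6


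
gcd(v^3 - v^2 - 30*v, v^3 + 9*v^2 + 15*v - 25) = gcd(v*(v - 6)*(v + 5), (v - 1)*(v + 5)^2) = v + 5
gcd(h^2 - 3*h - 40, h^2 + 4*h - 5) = h + 5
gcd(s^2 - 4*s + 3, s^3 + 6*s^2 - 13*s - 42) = s - 3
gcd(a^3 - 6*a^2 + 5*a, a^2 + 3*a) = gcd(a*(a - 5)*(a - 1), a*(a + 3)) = a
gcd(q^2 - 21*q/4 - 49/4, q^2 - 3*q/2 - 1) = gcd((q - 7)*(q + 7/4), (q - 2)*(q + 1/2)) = 1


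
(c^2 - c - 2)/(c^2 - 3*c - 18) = (-c^2 + c + 2)/(-c^2 + 3*c + 18)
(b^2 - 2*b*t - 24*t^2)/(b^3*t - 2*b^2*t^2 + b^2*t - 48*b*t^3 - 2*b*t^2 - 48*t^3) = (-b^2 + 2*b*t + 24*t^2)/(t*(-b^3 + 2*b^2*t - b^2 + 48*b*t^2 + 2*b*t + 48*t^2))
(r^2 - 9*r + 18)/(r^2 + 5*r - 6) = (r^2 - 9*r + 18)/(r^2 + 5*r - 6)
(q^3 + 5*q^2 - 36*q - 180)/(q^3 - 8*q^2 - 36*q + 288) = (q + 5)/(q - 8)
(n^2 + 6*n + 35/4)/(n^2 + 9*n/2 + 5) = (n + 7/2)/(n + 2)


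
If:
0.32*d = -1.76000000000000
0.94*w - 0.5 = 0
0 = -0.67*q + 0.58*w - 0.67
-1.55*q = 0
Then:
No Solution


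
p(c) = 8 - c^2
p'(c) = -2*c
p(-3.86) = -6.90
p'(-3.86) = 7.72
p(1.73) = 5.01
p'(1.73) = -3.46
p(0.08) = 7.99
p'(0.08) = -0.16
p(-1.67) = 5.21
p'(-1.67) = 3.34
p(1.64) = 5.31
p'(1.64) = -3.28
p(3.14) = -1.86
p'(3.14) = -6.28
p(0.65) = 7.58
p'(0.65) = -1.30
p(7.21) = -43.98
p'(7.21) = -14.42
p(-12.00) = -136.00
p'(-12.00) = 24.00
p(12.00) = -136.00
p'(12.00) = -24.00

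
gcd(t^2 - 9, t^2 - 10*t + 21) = t - 3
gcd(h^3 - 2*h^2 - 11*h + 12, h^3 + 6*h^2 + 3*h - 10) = h - 1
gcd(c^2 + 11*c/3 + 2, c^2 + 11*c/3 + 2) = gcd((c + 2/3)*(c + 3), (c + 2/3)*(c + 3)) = c^2 + 11*c/3 + 2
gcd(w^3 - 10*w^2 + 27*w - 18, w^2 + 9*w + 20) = 1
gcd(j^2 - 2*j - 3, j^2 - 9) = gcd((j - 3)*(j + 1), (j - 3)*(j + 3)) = j - 3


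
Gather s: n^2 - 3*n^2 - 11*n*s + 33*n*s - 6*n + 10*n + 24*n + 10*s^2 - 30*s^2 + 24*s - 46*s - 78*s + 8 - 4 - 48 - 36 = -2*n^2 + 28*n - 20*s^2 + s*(22*n - 100) - 80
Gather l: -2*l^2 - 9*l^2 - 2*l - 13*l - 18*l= -11*l^2 - 33*l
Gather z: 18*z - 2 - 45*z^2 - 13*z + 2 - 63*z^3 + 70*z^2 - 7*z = -63*z^3 + 25*z^2 - 2*z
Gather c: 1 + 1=2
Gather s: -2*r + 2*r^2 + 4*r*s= 2*r^2 + 4*r*s - 2*r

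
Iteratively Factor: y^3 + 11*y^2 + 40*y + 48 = (y + 4)*(y^2 + 7*y + 12) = (y + 3)*(y + 4)*(y + 4)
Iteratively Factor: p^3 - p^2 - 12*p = (p)*(p^2 - p - 12) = p*(p + 3)*(p - 4)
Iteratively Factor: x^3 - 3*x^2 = (x - 3)*(x^2) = x*(x - 3)*(x)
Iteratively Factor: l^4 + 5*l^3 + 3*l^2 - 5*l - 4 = (l + 1)*(l^3 + 4*l^2 - l - 4) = (l - 1)*(l + 1)*(l^2 + 5*l + 4) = (l - 1)*(l + 1)*(l + 4)*(l + 1)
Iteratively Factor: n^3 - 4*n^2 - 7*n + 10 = (n - 1)*(n^2 - 3*n - 10) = (n - 5)*(n - 1)*(n + 2)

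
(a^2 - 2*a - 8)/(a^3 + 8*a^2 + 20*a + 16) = (a - 4)/(a^2 + 6*a + 8)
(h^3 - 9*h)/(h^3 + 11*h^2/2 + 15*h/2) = 2*(h - 3)/(2*h + 5)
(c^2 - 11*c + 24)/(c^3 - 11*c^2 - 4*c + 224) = (c - 3)/(c^2 - 3*c - 28)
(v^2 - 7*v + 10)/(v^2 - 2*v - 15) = (v - 2)/(v + 3)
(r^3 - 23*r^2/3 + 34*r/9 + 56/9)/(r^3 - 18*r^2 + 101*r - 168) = (9*r^2 - 6*r - 8)/(9*(r^2 - 11*r + 24))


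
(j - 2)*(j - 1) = j^2 - 3*j + 2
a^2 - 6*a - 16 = (a - 8)*(a + 2)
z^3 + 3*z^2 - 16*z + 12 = (z - 2)*(z - 1)*(z + 6)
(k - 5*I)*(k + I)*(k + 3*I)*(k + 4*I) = k^4 + 3*I*k^3 + 21*k^2 + 83*I*k - 60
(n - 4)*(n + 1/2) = n^2 - 7*n/2 - 2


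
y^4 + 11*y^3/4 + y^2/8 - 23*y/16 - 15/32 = (y - 3/4)*(y + 1/2)^2*(y + 5/2)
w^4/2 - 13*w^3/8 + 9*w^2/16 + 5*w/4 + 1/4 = (w/2 + 1/4)*(w - 2)^2*(w + 1/4)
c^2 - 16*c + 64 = (c - 8)^2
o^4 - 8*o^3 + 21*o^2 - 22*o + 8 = (o - 4)*(o - 2)*(o - 1)^2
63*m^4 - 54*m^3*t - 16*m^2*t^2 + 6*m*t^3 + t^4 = (-3*m + t)*(-m + t)*(3*m + t)*(7*m + t)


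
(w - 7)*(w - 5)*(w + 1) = w^3 - 11*w^2 + 23*w + 35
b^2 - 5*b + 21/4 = (b - 7/2)*(b - 3/2)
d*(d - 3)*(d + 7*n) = d^3 + 7*d^2*n - 3*d^2 - 21*d*n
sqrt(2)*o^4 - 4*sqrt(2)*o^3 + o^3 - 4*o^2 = o^2*(o - 4)*(sqrt(2)*o + 1)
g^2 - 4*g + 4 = (g - 2)^2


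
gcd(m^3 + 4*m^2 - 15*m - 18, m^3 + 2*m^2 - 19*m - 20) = m + 1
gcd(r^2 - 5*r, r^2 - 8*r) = r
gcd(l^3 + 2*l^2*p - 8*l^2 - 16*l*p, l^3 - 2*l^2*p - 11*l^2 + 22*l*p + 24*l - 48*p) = l - 8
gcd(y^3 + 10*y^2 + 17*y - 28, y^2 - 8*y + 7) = y - 1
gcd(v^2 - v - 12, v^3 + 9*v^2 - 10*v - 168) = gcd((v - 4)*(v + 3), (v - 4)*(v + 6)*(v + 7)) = v - 4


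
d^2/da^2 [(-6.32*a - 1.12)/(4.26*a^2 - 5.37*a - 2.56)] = ((6.32*a + 1.12)*(8.52*a - 5.37)*(17.04*a - 10.74) + (161.5392*a - 58.3344)*(-4.26*a^2 + 5.37*a + 2.56))/(-4.26*a^2 + 5.37*a + 2.56)^3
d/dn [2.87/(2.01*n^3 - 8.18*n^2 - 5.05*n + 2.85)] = (-17.3061*n^2 + 46.9532*n + 14.4935)/(2.01*n^3 - 8.18*n^2 - 5.05*n + 2.85)^2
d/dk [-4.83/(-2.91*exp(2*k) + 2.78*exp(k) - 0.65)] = (13.4274 - 28.1106*exp(k))*exp(k)/(2.91*exp(2*k) - 2.78*exp(k) + 0.65)^2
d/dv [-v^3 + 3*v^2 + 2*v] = -3*v^2 + 6*v + 2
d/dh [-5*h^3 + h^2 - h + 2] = -15*h^2 + 2*h - 1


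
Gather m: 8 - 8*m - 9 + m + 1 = -7*m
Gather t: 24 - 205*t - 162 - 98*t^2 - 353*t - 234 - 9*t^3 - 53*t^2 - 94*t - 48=-9*t^3 - 151*t^2 - 652*t - 420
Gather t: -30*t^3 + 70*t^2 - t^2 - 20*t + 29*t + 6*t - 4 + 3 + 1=-30*t^3 + 69*t^2 + 15*t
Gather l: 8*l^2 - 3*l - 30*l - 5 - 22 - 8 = 8*l^2 - 33*l - 35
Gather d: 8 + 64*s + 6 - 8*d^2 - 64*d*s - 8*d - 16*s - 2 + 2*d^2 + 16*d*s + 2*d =-6*d^2 + d*(-48*s - 6) + 48*s + 12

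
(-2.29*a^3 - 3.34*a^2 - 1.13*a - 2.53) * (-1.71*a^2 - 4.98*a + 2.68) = 3.9159*a^5 + 17.1156*a^4 + 12.4283*a^3 + 1.0025*a^2 + 9.571*a - 6.7804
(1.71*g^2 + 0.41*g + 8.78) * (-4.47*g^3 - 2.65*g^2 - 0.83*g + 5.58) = -7.6437*g^5 - 6.3642*g^4 - 41.7524*g^3 - 14.0655*g^2 - 4.9996*g + 48.9924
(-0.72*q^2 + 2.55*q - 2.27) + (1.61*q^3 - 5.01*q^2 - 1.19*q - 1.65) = 1.61*q^3 - 5.73*q^2 + 1.36*q - 3.92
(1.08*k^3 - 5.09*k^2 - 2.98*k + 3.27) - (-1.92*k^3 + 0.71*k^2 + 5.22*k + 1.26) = 3.0*k^3 - 5.8*k^2 - 8.2*k + 2.01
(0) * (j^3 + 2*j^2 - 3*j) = 0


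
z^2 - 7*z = z*(z - 7)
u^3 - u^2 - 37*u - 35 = (u - 7)*(u + 1)*(u + 5)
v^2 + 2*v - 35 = (v - 5)*(v + 7)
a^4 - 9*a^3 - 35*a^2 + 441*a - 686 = (a - 7)^2*(a - 2)*(a + 7)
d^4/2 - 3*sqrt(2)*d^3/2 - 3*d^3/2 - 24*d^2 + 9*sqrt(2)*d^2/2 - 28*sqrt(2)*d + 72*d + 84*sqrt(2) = (d/2 + sqrt(2))*(d - 3)*(d - 7*sqrt(2))*(d + 2*sqrt(2))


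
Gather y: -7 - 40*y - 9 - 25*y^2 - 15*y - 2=-25*y^2 - 55*y - 18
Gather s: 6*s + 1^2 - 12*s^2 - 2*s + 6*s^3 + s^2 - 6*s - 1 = 6*s^3 - 11*s^2 - 2*s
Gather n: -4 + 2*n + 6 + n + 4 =3*n + 6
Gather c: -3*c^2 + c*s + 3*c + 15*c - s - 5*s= -3*c^2 + c*(s + 18) - 6*s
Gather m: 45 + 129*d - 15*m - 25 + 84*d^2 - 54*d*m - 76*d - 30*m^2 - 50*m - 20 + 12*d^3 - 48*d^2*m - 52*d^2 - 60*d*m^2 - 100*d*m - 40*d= 12*d^3 + 32*d^2 + 13*d + m^2*(-60*d - 30) + m*(-48*d^2 - 154*d - 65)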